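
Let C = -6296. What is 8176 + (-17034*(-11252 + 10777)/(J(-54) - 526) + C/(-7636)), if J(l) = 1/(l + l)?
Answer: -781405197378/108448381 ≈ -7205.3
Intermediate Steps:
J(l) = 1/(2*l)
8176 + (-17034*(-11252 + 10777)/(J(-54) - 526) + C/(-7636)) = 8176 + (-17034*(-11252 + 10777)/((1/2)/(-54) - 526) - 6296/(-7636)) = 8176 + (-17034*(-475/((1/2)*(-1/54) - 526)) - 6296*(-1/7636)) = 8176 + (-17034*(-475/(-1/108 - 526)) + 1574/1909) = 8176 + (-17034/((-56809/108*(-1/475))) + 1574/1909) = 8176 + (-17034/56809/51300 + 1574/1909) = 8176 + (-17034*51300/56809 + 1574/1909) = 8176 + (-873844200/56809 + 1574/1909) = 8176 - 1668079160434/108448381 = -781405197378/108448381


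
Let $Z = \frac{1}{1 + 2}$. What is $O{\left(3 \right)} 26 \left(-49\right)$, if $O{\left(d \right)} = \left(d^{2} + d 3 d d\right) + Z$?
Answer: $- \frac{345254}{3} \approx -1.1508 \cdot 10^{5}$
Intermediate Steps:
$Z = \frac{1}{3} \approx 0.33333$
$O{\left(d \right)} = \frac{1}{3} + d^{2} + 3 d^{3}$ ($O{\left(d \right)} = \left(d^{2} + d 3 d d\right) + \frac{1}{3} = \left(d^{2} + 3 d^{2} d\right) + \frac{1}{3} = \left(d^{2} + 3 d^{3}\right) + \frac{1}{3} = \frac{1}{3} + d^{2} + 3 d^{3}$)
$O{\left(3 \right)} 26 \left(-49\right) = \left(\frac{1}{3} + 3^{2} + 3 \cdot 3^{3}\right) 26 \left(-49\right) = \left(\frac{1}{3} + 9 + 3 \cdot 27\right) 26 \left(-49\right) = \left(\frac{1}{3} + 9 + 81\right) 26 \left(-49\right) = \frac{271}{3} \cdot 26 \left(-49\right) = \frac{7046}{3} \left(-49\right) = - \frac{345254}{3}$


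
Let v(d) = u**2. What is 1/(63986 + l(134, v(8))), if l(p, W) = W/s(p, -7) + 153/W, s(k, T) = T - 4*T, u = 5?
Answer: 525/33596488 ≈ 1.5627e-5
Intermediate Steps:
s(k, T) = -3*T
v(d) = 25 (v(d) = 5**2 = 25)
l(p, W) = 153/W + W/21 (l(p, W) = W/((-3*(-7))) + 153/W = W/21 + 153/W = 153/W + W/21)
1/(63986 + l(134, v(8))) = 1/(63986 + (153/25 + (1/21)*25)) = 1/(63986 + (153*(1/25) + 25/21)) = 1/(63986 + (153/25 + 25/21)) = 1/(63986 + 3838/525) = 1/(33596488/525) = 525/33596488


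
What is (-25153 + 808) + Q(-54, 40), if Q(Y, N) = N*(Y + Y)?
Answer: -28665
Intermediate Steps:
Q(Y, N) = 2*N*Y (Q(Y, N) = N*(2*Y) = 2*N*Y)
(-25153 + 808) + Q(-54, 40) = (-25153 + 808) + 2*40*(-54) = -24345 - 4320 = -28665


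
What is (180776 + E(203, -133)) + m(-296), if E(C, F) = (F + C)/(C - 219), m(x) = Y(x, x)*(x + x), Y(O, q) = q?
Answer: 2848029/8 ≈ 3.5600e+5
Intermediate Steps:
m(x) = 2*x² (m(x) = x*(x + x) = x*(2*x) = 2*x²)
E(C, F) = (C + F)/(-219 + C)
(180776 + E(203, -133)) + m(-296) = (180776 + (203 - 133)/(-219 + 203)) + 2*(-296)² = (180776 + 70/(-16)) + 2*87616 = (180776 - 1/16*70) + 175232 = (180776 - 35/8) + 175232 = 1446173/8 + 175232 = 2848029/8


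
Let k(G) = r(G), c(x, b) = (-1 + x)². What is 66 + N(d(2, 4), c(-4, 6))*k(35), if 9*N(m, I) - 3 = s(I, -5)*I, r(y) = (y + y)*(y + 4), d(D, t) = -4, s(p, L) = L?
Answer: -110822/3 ≈ -36941.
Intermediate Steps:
r(y) = 2*y*(4 + y) (r(y) = (2*y)*(4 + y) = 2*y*(4 + y))
k(G) = 2*G*(4 + G)
N(m, I) = ⅓ - 5*I/9 (N(m, I) = ⅓ + (-5*I)/9 = ⅓ - 5*I/9)
66 + N(d(2, 4), c(-4, 6))*k(35) = 66 + (⅓ - 5*(-1 - 4)²/9)*(2*35*(4 + 35)) = 66 + (⅓ - 5/9*(-5)²)*(2*35*39) = 66 + (⅓ - 5/9*25)*2730 = 66 + (⅓ - 125/9)*2730 = 66 - 122/9*2730 = 66 - 111020/3 = -110822/3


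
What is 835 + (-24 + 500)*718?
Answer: 342603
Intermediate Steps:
835 + (-24 + 500)*718 = 835 + 476*718 = 835 + 341768 = 342603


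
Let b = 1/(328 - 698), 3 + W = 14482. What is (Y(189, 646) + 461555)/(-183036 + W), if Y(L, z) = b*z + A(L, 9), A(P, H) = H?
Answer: -85389017/31183045 ≈ -2.7383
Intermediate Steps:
W = 14479 (W = -3 + 14482 = 14479)
b = -1/370 (b = 1/(-370) = -1/370 ≈ -0.0027027)
Y(L, z) = 9 - z/370 (Y(L, z) = -z/370 + 9 = 9 - z/370)
(Y(189, 646) + 461555)/(-183036 + W) = ((9 - 1/370*646) + 461555)/(-183036 + 14479) = ((9 - 323/185) + 461555)/(-168557) = (1342/185 + 461555)*(-1/168557) = (85389017/185)*(-1/168557) = -85389017/31183045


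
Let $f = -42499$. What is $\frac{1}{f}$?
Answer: $- \frac{1}{42499} \approx -2.353 \cdot 10^{-5}$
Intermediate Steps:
$\frac{1}{f} = \frac{1}{-42499} = - \frac{1}{42499}$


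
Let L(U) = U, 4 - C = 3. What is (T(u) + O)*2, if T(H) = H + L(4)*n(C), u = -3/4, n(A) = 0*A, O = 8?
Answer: 29/2 ≈ 14.500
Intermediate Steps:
C = 1 (C = 4 - 1*3 = 4 - 3 = 1)
n(A) = 0
u = -3/4 (u = -3*1/4 = -3/4 ≈ -0.75000)
T(H) = H (T(H) = H + 4*0 = H + 0 = H)
(T(u) + O)*2 = (-3/4 + 8)*2 = (29/4)*2 = 29/2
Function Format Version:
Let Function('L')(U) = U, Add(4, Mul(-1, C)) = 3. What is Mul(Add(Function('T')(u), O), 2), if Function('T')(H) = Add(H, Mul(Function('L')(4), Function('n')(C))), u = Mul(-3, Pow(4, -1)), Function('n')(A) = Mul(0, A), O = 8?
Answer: Rational(29, 2) ≈ 14.500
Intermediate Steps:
C = 1 (C = Add(4, Mul(-1, 3)) = Add(4, -3) = 1)
Function('n')(A) = 0
u = Rational(-3, 4) (u = Mul(-3, Rational(1, 4)) = Rational(-3, 4) ≈ -0.75000)
Function('T')(H) = H (Function('T')(H) = Add(H, Mul(4, 0)) = Add(H, 0) = H)
Mul(Add(Function('T')(u), O), 2) = Mul(Add(Rational(-3, 4), 8), 2) = Mul(Rational(29, 4), 2) = Rational(29, 2)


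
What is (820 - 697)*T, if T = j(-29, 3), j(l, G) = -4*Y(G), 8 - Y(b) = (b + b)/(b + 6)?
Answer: -3608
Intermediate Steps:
Y(b) = 8 - 2*b/(6 + b) (Y(b) = 8 - (b + b)/(b + 6) = 8 - 2*b/(6 + b))
j(l, G) = -24*(8 + G)/(6 + G)
T = -88/3 (T = 24*(-8 - 1*3)/(6 + 3) = 24*(-8 - 3)/9 = 24*(1/9)*(-11) = -88/3 ≈ -29.333)
(820 - 697)*T = (820 - 697)*(-88/3) = 123*(-88/3) = -3608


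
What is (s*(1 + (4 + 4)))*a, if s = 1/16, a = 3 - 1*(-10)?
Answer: 117/16 ≈ 7.3125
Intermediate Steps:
a = 13 (a = 3 + 10 = 13)
s = 1/16 ≈ 0.062500
(s*(1 + (4 + 4)))*a = ((1 + (4 + 4))/16)*13 = ((1 + 8)/16)*13 = ((1/16)*9)*13 = (9/16)*13 = 117/16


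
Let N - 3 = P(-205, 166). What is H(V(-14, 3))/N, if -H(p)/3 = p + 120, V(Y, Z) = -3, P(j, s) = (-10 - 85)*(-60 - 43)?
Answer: -351/9788 ≈ -0.035860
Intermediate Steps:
P(j, s) = 9785 (P(j, s) = -95*(-103) = 9785)
N = 9788 (N = 3 + 9785 = 9788)
H(p) = -360 - 3*p (H(p) = -3*(p + 120) = -3*(120 + p) = -360 - 3*p)
H(V(-14, 3))/N = (-360 - 3*(-3))/9788 = (-360 + 9)*(1/9788) = -351*1/9788 = -351/9788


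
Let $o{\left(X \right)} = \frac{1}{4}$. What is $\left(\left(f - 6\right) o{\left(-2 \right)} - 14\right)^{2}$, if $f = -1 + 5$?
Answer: $\frac{841}{4} \approx 210.25$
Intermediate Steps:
$o{\left(X \right)} = \frac{1}{4}$
$f = 4$
$\left(\left(f - 6\right) o{\left(-2 \right)} - 14\right)^{2} = \left(\left(4 - 6\right) \frac{1}{4} - 14\right)^{2} = \left(\left(-2\right) \frac{1}{4} - 14\right)^{2} = \left(- \frac{1}{2} - 14\right)^{2} = \left(- \frac{29}{2}\right)^{2} = \frac{841}{4}$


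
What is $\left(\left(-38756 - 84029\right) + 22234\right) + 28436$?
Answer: $-72115$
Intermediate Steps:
$\left(\left(-38756 - 84029\right) + 22234\right) + 28436 = \left(-122785 + 22234\right) + 28436 = -100551 + 28436 = -72115$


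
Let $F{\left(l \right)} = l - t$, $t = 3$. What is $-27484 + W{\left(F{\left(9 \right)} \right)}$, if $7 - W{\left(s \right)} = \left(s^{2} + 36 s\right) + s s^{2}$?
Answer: $-27945$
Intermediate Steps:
$F{\left(l \right)} = -3 + l$ ($F{\left(l \right)} = l - 3 = -3 + l$)
$W{\left(s \right)} = 7 - s^{2} - s^{3} - 36 s$ ($W{\left(s \right)} = 7 - \left(\left(s^{2} + 36 s\right) + s s^{2}\right) = 7 - \left(\left(s^{2} + 36 s\right) + s^{3}\right) = 7 - \left(s^{2} + s^{3} + 36 s\right) = 7 - s^{2} - s^{3} - 36 s$)
$-27484 + W{\left(F{\left(9 \right)} \right)} = -27484 - \left(-7 + \left(-3 + 9\right)^{2} + \left(-3 + 9\right)^{3} + 36 \left(-3 + 9\right)\right) = -27484 - 461 = -27945$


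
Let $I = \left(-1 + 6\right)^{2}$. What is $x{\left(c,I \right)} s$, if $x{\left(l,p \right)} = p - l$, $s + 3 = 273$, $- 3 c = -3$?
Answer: $6480$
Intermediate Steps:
$c = 1$ ($c = \left(- \frac{1}{3}\right) \left(-3\right) = 1$)
$s = 270$ ($s = -3 + 273 = 270$)
$I = 25$ ($I = 5^{2} = 25$)
$x{\left(c,I \right)} s = \left(25 - 1\right) 270 = 24 \cdot 270 = 6480$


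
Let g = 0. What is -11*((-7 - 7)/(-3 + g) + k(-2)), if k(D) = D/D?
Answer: -187/3 ≈ -62.333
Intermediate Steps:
k(D) = 1
-11*((-7 - 7)/(-3 + g) + k(-2)) = -11*((-7 - 7)/(-3 + 0) + 1) = -11*(-14/(-3) + 1) = -11*(-14*(-⅓) + 1) = -11*(14/3 + 1) = -11*17/3 = -187/3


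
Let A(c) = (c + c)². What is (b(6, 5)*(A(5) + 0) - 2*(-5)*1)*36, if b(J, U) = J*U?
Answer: 108360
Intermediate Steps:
A(c) = 4*c² (A(c) = (2*c)² = 4*c²)
(b(6, 5)*(A(5) + 0) - 2*(-5)*1)*36 = ((6*5)*(4*5² + 0) - 2*(-5)*1)*36 = (30*(4*25 + 0) + 10*1)*36 = (30*(100 + 0) + 10)*36 = (30*100 + 10)*36 = (3000 + 10)*36 = 3010*36 = 108360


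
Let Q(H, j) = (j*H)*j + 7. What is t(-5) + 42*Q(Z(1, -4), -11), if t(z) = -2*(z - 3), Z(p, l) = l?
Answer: -20018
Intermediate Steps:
Q(H, j) = 7 + H*j**2 (Q(H, j) = (H*j)*j + 7 = H*j**2 + 7 = 7 + H*j**2)
t(z) = 6 - 2*z (t(z) = -2*(-3 + z) = 6 - 2*z)
t(-5) + 42*Q(Z(1, -4), -11) = (6 - 2*(-5)) + 42*(7 - 4*(-11)**2) = (6 + 10) + 42*(7 - 4*121) = 16 + 42*(7 - 484) = 16 + 42*(-477) = 16 - 20034 = -20018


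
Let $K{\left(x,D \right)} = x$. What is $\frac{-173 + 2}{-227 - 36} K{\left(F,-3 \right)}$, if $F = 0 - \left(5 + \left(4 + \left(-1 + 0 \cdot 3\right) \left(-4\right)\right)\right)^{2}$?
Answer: $- \frac{28899}{263} \approx -109.88$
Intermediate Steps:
$F = -169$ ($F = 0 - \left(5 + \left(4 + \left(-1 + 0\right) \left(-4\right)\right)\right)^{2} = 0 - \left(5 + \left(4 - -4\right)\right)^{2} = 0 - \left(5 + \left(4 + 4\right)\right)^{2} = 0 - \left(5 + 8\right)^{2} = 0 - 13^{2} = 0 - 169 = -169$)
$\frac{-173 + 2}{-227 - 36} K{\left(F,-3 \right)} = \frac{-173 + 2}{-227 - 36} \left(-169\right) = - \frac{171}{-263} \left(-169\right) = \left(-171\right) \left(- \frac{1}{263}\right) \left(-169\right) = \frac{171}{263} \left(-169\right) = - \frac{28899}{263}$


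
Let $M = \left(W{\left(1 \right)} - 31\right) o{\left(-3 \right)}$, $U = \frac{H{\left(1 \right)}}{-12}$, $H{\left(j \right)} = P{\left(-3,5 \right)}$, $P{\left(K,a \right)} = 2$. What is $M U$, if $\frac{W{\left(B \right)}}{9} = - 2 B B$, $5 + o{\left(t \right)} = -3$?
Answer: $- \frac{196}{3} \approx -65.333$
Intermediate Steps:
$H{\left(j \right)} = 2$
$o{\left(t \right)} = -8$ ($o{\left(t \right)} = -5 - 3 = -8$)
$W{\left(B \right)} = - 18 B^{2}$ ($W{\left(B \right)} = 9 - 2 B B = 9 \left(- 2 B^{2}\right) = - 18 B^{2}$)
$U = - \frac{1}{6}$ ($U = \frac{2}{-12} = 2 \left(- \frac{1}{12}\right) = - \frac{1}{6} \approx -0.16667$)
$M = 392$ ($M = \left(- 18 \cdot 1^{2} - 31\right) \left(-8\right) = \left(\left(-18\right) 1 - 31\right) \left(-8\right) = \left(-18 - 31\right) \left(-8\right) = \left(-49\right) \left(-8\right) = 392$)
$M U = 392 \left(- \frac{1}{6}\right) = - \frac{196}{3}$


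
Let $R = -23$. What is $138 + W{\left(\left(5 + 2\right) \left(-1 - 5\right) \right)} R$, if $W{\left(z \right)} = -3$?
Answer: $207$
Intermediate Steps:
$138 + W{\left(\left(5 + 2\right) \left(-1 - 5\right) \right)} R = 138 - -69 = 138 + 69 = 207$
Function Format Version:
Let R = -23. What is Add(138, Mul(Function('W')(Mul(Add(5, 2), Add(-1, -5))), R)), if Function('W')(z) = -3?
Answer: 207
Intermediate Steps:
Add(138, Mul(Function('W')(Mul(Add(5, 2), Add(-1, -5))), R)) = Add(138, Mul(-3, -23)) = Add(138, 69) = 207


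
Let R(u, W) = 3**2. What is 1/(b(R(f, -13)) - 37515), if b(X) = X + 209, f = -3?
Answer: -1/37297 ≈ -2.6812e-5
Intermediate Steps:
R(u, W) = 9
b(X) = 209 + X
1/(b(R(f, -13)) - 37515) = 1/((209 + 9) - 37515) = 1/(218 - 37515) = 1/(-37297) = -1/37297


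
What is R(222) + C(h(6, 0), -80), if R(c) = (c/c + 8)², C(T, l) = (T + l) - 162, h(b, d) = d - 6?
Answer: -167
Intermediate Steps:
h(b, d) = -6 + d
C(T, l) = -162 + T + l
R(c) = 81 (R(c) = (1 + 8)² = 9² = 81)
R(222) + C(h(6, 0), -80) = 81 + (-162 + (-6 + 0) - 80) = 81 + (-162 - 6 - 80) = 81 - 248 = -167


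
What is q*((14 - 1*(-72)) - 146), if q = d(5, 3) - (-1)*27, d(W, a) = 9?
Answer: -2160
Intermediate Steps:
q = 36 (q = 9 - (-1)*27 = 9 - 1*(-27) = 9 + 27 = 36)
q*((14 - 1*(-72)) - 146) = 36*((14 - 1*(-72)) - 146) = 36*((14 + 72) - 146) = 36*(86 - 146) = 36*(-60) = -2160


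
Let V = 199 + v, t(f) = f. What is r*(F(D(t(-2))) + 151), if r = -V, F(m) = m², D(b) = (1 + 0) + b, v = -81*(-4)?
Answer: -79496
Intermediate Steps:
v = 324
V = 523 (V = 199 + 324 = 523)
D(b) = 1 + b
r = -523 (r = -1*523 = -523)
r*(F(D(t(-2))) + 151) = -523*((1 - 2)² + 151) = -523*((-1)² + 151) = -523*(1 + 151) = -523*152 = -79496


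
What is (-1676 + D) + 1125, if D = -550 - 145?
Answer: -1246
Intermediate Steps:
D = -695
(-1676 + D) + 1125 = (-1676 - 695) + 1125 = -2371 + 1125 = -1246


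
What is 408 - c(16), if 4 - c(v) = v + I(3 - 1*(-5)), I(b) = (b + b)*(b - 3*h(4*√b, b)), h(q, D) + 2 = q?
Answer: 644 - 384*√2 ≈ 100.94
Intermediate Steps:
h(q, D) = -2 + q
I(b) = 2*b*(6 + b - 12*√b) (I(b) = (b + b)*(b - 3*(-2 + 4*√b)) = (2*b)*(b + (6 - 12*√b)) = (2*b)*(6 + b - 12*√b) = 2*b*(6 + b - 12*√b))
c(v) = -220 - v + 384*√2 (c(v) = 4 - (v + 2*(3 - 1*(-5))*(6 + (3 - 1*(-5)) - 12*√(3 - 1*(-5)))) = 4 - (v + 2*(3 + 5)*(6 + (3 + 5) - 12*√(3 + 5))) = 4 - (v + 2*8*(6 + 8 - 24*√2)) = 4 - (v + 2*8*(14 - 24*√2)) = 4 - (v + (224 - 384*√2)) = 4 - (224 + v - 384*√2) = 4 + (-224 - v + 384*√2) = -220 - v + 384*√2)
408 - c(16) = 408 - (-220 - 1*16 + 384*√2) = 408 - (-220 - 16 + 384*√2) = 408 - (-236 + 384*√2) = 408 + (236 - 384*√2) = 644 - 384*√2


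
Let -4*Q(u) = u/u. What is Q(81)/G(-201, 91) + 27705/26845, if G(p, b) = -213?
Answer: 4726301/4574388 ≈ 1.0332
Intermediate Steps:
Q(u) = -¼ (Q(u) = -u/(4*u) = -¼*1 = -¼)
Q(81)/G(-201, 91) + 27705/26845 = -¼/(-213) + 27705/26845 = -¼*(-1/213) + 27705*(1/26845) = 1/852 + 5541/5369 = 4726301/4574388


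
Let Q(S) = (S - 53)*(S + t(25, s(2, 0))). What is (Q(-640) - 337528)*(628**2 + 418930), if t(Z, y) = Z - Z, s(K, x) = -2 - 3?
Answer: 86204777488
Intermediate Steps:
s(K, x) = -5
t(Z, y) = 0
Q(S) = S*(-53 + S) (Q(S) = (S - 53)*(S + 0) = (-53 + S)*S = S*(-53 + S))
(Q(-640) - 337528)*(628**2 + 418930) = (-640*(-53 - 640) - 337528)*(628**2 + 418930) = (-640*(-693) - 337528)*(394384 + 418930) = (443520 - 337528)*813314 = 105992*813314 = 86204777488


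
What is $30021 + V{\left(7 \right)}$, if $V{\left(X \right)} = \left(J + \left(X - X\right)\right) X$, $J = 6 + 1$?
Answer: $30070$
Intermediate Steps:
$J = 7$
$V{\left(X \right)} = 7 X$ ($V{\left(X \right)} = \left(7 + \left(X - X\right)\right) X = \left(7 + 0\right) X = 7 X$)
$30021 + V{\left(7 \right)} = 30021 + 7 \cdot 7 = 30021 + 49 = 30070$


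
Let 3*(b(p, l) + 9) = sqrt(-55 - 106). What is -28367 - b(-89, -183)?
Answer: -28358 - I*sqrt(161)/3 ≈ -28358.0 - 4.2295*I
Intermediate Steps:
b(p, l) = -9 + I*sqrt(161)/3 (b(p, l) = -9 + sqrt(-55 - 106)/3 = -9 + sqrt(-161)/3 = -9 + (I*sqrt(161))/3 = -9 + I*sqrt(161)/3)
-28367 - b(-89, -183) = -28367 - (-9 + I*sqrt(161)/3) = -28367 + (9 - I*sqrt(161)/3) = -28358 - I*sqrt(161)/3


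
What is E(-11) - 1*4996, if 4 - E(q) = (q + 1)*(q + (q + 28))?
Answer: -4932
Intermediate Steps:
E(q) = 4 - (1 + q)*(28 + 2*q) (E(q) = 4 - (q + 1)*(q + (q + 28)) = 4 - (1 + q)*(q + (28 + q)) = 4 - (1 + q)*(28 + 2*q))
E(-11) - 1*4996 = (-24 - 30*(-11) - 2*(-11)²) - 1*4996 = (-24 + 330 - 2*121) - 4996 = (-24 + 330 - 242) - 4996 = 64 - 4996 = -4932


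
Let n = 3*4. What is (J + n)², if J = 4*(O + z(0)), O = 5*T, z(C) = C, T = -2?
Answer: 784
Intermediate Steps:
O = -10 (O = 5*(-2) = -10)
n = 12
J = -40 (J = 4*(-10 + 0) = 4*(-10) = -40)
(J + n)² = (-40 + 12)² = (-28)² = 784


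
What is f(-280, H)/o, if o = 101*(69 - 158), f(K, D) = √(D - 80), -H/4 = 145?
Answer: -2*I*√165/8989 ≈ -0.002858*I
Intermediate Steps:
H = -580 (H = -4*145 = -580)
f(K, D) = √(-80 + D)
o = -8989 (o = 101*(-89) = -8989)
f(-280, H)/o = √(-80 - 580)/(-8989) = √(-660)*(-1/8989) = (2*I*√165)*(-1/8989) = -2*I*√165/8989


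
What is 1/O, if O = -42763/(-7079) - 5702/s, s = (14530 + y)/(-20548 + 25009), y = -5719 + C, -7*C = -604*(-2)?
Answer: -428060051/1257875094119 ≈ -0.00034030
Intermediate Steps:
C = -1208/7 (C = -(-604)*(-2)/7 = -⅐*1208 = -1208/7 ≈ -172.57)
y = -41241/7 (y = -5719 - 1208/7 = -41241/7 ≈ -5891.6)
s = 60469/31227 (s = (14530 - 41241/7)/(-20548 + 25009) = (60469/7)/4461 = (60469/7)*(1/4461) = 60469/31227 ≈ 1.9364)
O = -1257875094119/428060051 (O = -42763/(-7079) - 5702/60469/31227 = -42763*(-1/7079) - 5702*31227/60469 = 42763/7079 - 178056354/60469 = -1257875094119/428060051 ≈ -2938.5)
1/O = 1/(-1257875094119/428060051) = -428060051/1257875094119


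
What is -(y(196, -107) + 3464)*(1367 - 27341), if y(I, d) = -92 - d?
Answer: 90363546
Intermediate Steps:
-(y(196, -107) + 3464)*(1367 - 27341) = -((-92 - 1*(-107)) + 3464)*(1367 - 27341) = -((-92 + 107) + 3464)*(-25974) = -(15 + 3464)*(-25974) = -3479*(-25974) = -1*(-90363546) = 90363546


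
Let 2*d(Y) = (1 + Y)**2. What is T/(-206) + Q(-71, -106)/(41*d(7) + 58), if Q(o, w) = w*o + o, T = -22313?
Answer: 1605227/14111 ≈ 113.76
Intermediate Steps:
d(Y) = (1 + Y)**2/2
Q(o, w) = o + o*w (Q(o, w) = o*w + o = o + o*w)
T/(-206) + Q(-71, -106)/(41*d(7) + 58) = -22313/(-206) + (-71*(1 - 106))/(41*((1 + 7)**2/2) + 58) = -22313*(-1/206) + (-71*(-105))/(41*((1/2)*8**2) + 58) = 22313/206 + 7455/(41*((1/2)*64) + 58) = 22313/206 + 7455/(41*32 + 58) = 22313/206 + 7455/(1312 + 58) = 22313/206 + 7455/1370 = 22313/206 + 7455*(1/1370) = 22313/206 + 1491/274 = 1605227/14111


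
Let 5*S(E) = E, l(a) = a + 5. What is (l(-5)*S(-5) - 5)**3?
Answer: -125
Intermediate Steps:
l(a) = 5 + a
S(E) = E/5
(l(-5)*S(-5) - 5)**3 = ((5 - 5)*((1/5)*(-5)) - 5)**3 = (0*(-1) - 5)**3 = (0 - 5)**3 = (-5)**3 = -125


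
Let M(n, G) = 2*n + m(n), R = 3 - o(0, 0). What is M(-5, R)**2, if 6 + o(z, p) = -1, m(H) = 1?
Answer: 81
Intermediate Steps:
o(z, p) = -7 (o(z, p) = -6 - 1 = -7)
R = 10 (R = 3 - 1*(-7) = 3 + 7 = 10)
M(n, G) = 1 + 2*n (M(n, G) = 2*n + 1 = 1 + 2*n)
M(-5, R)**2 = (1 + 2*(-5))**2 = (1 - 10)**2 = (-9)**2 = 81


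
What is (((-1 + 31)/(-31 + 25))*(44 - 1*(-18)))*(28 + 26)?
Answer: -16740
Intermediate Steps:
(((-1 + 31)/(-31 + 25))*(44 - 1*(-18)))*(28 + 26) = ((30/(-6))*(44 + 18))*54 = ((30*(-⅙))*62)*54 = -5*62*54 = -310*54 = -16740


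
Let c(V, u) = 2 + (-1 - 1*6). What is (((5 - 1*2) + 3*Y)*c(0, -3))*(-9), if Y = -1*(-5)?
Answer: 810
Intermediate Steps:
c(V, u) = -5 (c(V, u) = 2 + (-1 - 6) = 2 - 7 = -5)
Y = 5
(((5 - 1*2) + 3*Y)*c(0, -3))*(-9) = (((5 - 1*2) + 3*5)*(-5))*(-9) = (((5 - 2) + 15)*(-5))*(-9) = ((3 + 15)*(-5))*(-9) = (18*(-5))*(-9) = -90*(-9) = 810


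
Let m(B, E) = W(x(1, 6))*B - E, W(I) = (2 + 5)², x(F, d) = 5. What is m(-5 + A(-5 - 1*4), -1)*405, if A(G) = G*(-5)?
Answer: 794205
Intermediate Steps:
W(I) = 49 (W(I) = 7² = 49)
A(G) = -5*G
m(B, E) = -E + 49*B (m(B, E) = 49*B - E = -E + 49*B)
m(-5 + A(-5 - 1*4), -1)*405 = (-1*(-1) + 49*(-5 - 5*(-5 - 1*4)))*405 = (1 + 49*(-5 - 5*(-5 - 4)))*405 = (1 + 49*(-5 - 5*(-9)))*405 = (1 + 49*(-5 + 45))*405 = (1 + 49*40)*405 = (1 + 1960)*405 = 1961*405 = 794205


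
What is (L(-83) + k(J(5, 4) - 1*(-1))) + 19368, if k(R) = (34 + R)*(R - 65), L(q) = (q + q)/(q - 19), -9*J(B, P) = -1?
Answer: 23583077/1377 ≈ 17126.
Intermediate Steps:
J(B, P) = ⅑ (J(B, P) = -⅑*(-1) = ⅑)
L(q) = 2*q/(-19 + q) (L(q) = (2*q)/(-19 + q) = 2*q/(-19 + q))
k(R) = (-65 + R)*(34 + R) (k(R) = (34 + R)*(-65 + R) = (-65 + R)*(34 + R))
(L(-83) + k(J(5, 4) - 1*(-1))) + 19368 = (2*(-83)/(-19 - 83) + (-2210 + (⅑ - 1*(-1))² - 31*(⅑ - 1*(-1)))) + 19368 = (2*(-83)/(-102) + (-2210 + (⅑ + 1)² - 31*(⅑ + 1))) + 19368 = (2*(-83)*(-1/102) + (-2210 + (10/9)² - 31*10/9)) + 19368 = (83/51 + (-2210 + 100/81 - 310/9)) + 19368 = (83/51 - 181700/81) + 19368 = -3086659/1377 + 19368 = 23583077/1377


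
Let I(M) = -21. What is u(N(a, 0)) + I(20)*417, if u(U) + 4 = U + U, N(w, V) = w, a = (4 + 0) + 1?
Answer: -8751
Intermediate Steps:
a = 5 (a = 4 + 1 = 5)
u(U) = -4 + 2*U (u(U) = -4 + (U + U) = -4 + 2*U)
u(N(a, 0)) + I(20)*417 = (-4 + 2*5) - 21*417 = (-4 + 10) - 8757 = 6 - 8757 = -8751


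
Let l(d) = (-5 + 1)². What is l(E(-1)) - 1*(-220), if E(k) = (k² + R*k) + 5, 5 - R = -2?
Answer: 236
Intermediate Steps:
R = 7 (R = 5 - 1*(-2) = 5 + 2 = 7)
E(k) = 5 + k² + 7*k (E(k) = (k² + 7*k) + 5 = 5 + k² + 7*k)
l(d) = 16 (l(d) = (-4)² = 16)
l(E(-1)) - 1*(-220) = 16 - 1*(-220) = 16 + 220 = 236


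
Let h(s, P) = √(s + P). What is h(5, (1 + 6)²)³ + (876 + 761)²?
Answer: 2679769 + 162*√6 ≈ 2.6802e+6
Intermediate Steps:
h(s, P) = √(P + s)
h(5, (1 + 6)²)³ + (876 + 761)² = (√((1 + 6)² + 5))³ + (876 + 761)² = (√(7² + 5))³ + 1637² = (√(49 + 5))³ + 2679769 = (√54)³ + 2679769 = (3*√6)³ + 2679769 = 162*√6 + 2679769 = 2679769 + 162*√6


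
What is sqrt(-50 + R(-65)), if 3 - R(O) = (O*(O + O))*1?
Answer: I*sqrt(8497) ≈ 92.179*I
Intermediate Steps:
R(O) = 3 - 2*O**2 (R(O) = 3 - O*(O + O) = 3 - O*(2*O) = 3 - 2*O**2)
sqrt(-50 + R(-65)) = sqrt(-50 + (3 - 2*(-65)**2)) = sqrt(-50 + (3 - 2*4225)) = sqrt(-50 + (3 - 8450)) = sqrt(-50 - 8447) = sqrt(-8497) = I*sqrt(8497)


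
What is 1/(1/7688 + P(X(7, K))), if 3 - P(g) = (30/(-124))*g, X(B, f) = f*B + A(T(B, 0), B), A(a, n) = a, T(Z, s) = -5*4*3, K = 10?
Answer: 7688/41665 ≈ 0.18452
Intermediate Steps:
T(Z, s) = -60 (T(Z, s) = -20*3 = -60)
X(B, f) = -60 + B*f (X(B, f) = f*B - 60 = B*f - 60 = -60 + B*f)
P(g) = 3 + 15*g/62 (P(g) = 3 - 30/(-124)*g = 3 - 30*(-1/124)*g = 3 - (-15)*g/62 = 3 + 15*g/62)
1/(1/7688 + P(X(7, K))) = 1/(1/7688 + (3 + 15*(-60 + 7*10)/62)) = 1/(1/7688 + (3 + 15*(-60 + 70)/62)) = 1/(1/7688 + (3 + (15/62)*10)) = 1/(1/7688 + (3 + 75/31)) = 1/(1/7688 + 168/31) = 1/(41665/7688) = 7688/41665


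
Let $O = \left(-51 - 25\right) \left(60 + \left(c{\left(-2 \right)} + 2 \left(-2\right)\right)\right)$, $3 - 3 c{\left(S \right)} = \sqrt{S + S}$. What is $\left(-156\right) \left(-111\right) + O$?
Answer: $12984 + \frac{152 i}{3} \approx 12984.0 + 50.667 i$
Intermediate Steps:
$c{\left(S \right)} = 1 - \frac{\sqrt{2} \sqrt{S}}{3}$ ($c{\left(S \right)} = 1 - \frac{\sqrt{S + S}}{3} = 1 - \frac{\sqrt{2 S}}{3} = 1 - \frac{\sqrt{2} \sqrt{S}}{3}$)
$O = -4332 + \frac{152 i}{3}$ ($O = \left(-51 - 25\right) \left(60 + \left(\left(1 - \frac{\sqrt{2} \sqrt{-2}}{3}\right) + 2 \left(-2\right)\right)\right) = \left(-51 - 25\right) \left(60 - \left(3 + \frac{\sqrt{2} i \sqrt{2}}{3}\right)\right) = - 76 \left(60 - \left(3 + \frac{2 i}{3}\right)\right) = - 76 \left(57 - \frac{2 i}{3}\right) = -4332 + \frac{152 i}{3} \approx -4332.0 + 50.667 i$)
$\left(-156\right) \left(-111\right) + O = \left(-156\right) \left(-111\right) - \left(4332 - \frac{152 i}{3}\right) = 17316 - \left(4332 - \frac{152 i}{3}\right) = 12984 + \frac{152 i}{3}$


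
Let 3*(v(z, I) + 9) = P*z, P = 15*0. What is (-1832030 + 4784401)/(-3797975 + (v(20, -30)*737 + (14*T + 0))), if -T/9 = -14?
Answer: -2952371/3802844 ≈ -0.77636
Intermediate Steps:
T = 126 (T = -9*(-14) = 126)
P = 0
v(z, I) = -9 (v(z, I) = -9 + (0*z)/3 = -9 + (⅓)*0 = -9 + 0 = -9)
(-1832030 + 4784401)/(-3797975 + (v(20, -30)*737 + (14*T + 0))) = (-1832030 + 4784401)/(-3797975 + (-9*737 + (14*126 + 0))) = 2952371/(-3797975 + (-6633 + (1764 + 0))) = 2952371/(-3797975 + (-6633 + 1764)) = 2952371/(-3797975 - 4869) = 2952371/(-3802844) = 2952371*(-1/3802844) = -2952371/3802844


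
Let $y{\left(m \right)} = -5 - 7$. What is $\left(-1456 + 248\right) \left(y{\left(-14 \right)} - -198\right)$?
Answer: $-224688$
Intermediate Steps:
$y{\left(m \right)} = -12$ ($y{\left(m \right)} = -5 - 7 = -12$)
$\left(-1456 + 248\right) \left(y{\left(-14 \right)} - -198\right) = \left(-1456 + 248\right) \left(-12 - -198\right) = - 1208 \left(-12 + 198\right) = \left(-1208\right) 186 = -224688$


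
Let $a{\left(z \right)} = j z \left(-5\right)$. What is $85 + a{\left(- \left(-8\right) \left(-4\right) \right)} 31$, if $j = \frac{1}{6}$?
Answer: $\frac{2735}{3} \approx 911.67$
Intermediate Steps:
$j = \frac{1}{6} \approx 0.16667$
$a{\left(z \right)} = - \frac{5 z}{6}$ ($a{\left(z \right)} = \frac{z}{6} \left(-5\right) = - \frac{5 z}{6}$)
$85 + a{\left(- \left(-8\right) \left(-4\right) \right)} 31 = 85 + - \frac{5 \left(- \left(-8\right) \left(-4\right)\right)}{6} \cdot 31 = 85 + - \frac{5 \left(\left(-1\right) 32\right)}{6} \cdot 31 = 85 + \left(- \frac{5}{6}\right) \left(-32\right) 31 = 85 + \frac{80}{3} \cdot 31 = 85 + \frac{2480}{3} = \frac{2735}{3}$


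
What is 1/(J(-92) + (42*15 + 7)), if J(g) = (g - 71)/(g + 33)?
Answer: 59/37746 ≈ 0.0015631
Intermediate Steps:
J(g) = (-71 + g)/(33 + g)
1/(J(-92) + (42*15 + 7)) = 1/((-71 - 92)/(33 - 92) + (42*15 + 7)) = 1/(-163/(-59) + (630 + 7)) = 1/(-1/59*(-163) + 637) = 1/(163/59 + 637) = 1/(37746/59) = 59/37746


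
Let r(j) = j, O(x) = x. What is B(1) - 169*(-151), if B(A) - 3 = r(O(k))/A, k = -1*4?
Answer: 25518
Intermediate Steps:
k = -4
B(A) = 3 - 4/A
B(1) - 169*(-151) = (3 - 4/1) - 169*(-151) = (3 - 4*1) + 25519 = (3 - 4) + 25519 = -1 + 25519 = 25518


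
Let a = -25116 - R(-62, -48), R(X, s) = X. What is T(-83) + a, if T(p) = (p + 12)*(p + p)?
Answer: -13268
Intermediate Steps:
T(p) = 2*p*(12 + p) (T(p) = (12 + p)*(2*p) = 2*p*(12 + p))
a = -25054 (a = -25116 - 1*(-62) = -25116 + 62 = -25054)
T(-83) + a = 2*(-83)*(12 - 83) - 25054 = 2*(-83)*(-71) - 25054 = 11786 - 25054 = -13268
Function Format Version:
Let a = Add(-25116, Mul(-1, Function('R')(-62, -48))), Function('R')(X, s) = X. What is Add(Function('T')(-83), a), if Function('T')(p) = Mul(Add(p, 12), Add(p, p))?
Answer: -13268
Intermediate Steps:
Function('T')(p) = Mul(2, p, Add(12, p)) (Function('T')(p) = Mul(Add(12, p), Mul(2, p)) = Mul(2, p, Add(12, p)))
a = -25054 (a = Add(-25116, Mul(-1, -62)) = Add(-25116, 62) = -25054)
Add(Function('T')(-83), a) = Add(Mul(2, -83, Add(12, -83)), -25054) = Add(Mul(2, -83, -71), -25054) = Add(11786, -25054) = -13268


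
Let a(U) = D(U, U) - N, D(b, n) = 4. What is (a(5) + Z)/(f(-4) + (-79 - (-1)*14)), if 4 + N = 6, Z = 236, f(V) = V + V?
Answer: -238/73 ≈ -3.2603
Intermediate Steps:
f(V) = 2*V
N = 2 (N = -4 + 6 = 2)
a(U) = 2 (a(U) = 4 - 1*2 = 4 - 2 = 2)
(a(5) + Z)/(f(-4) + (-79 - (-1)*14)) = (2 + 236)/(2*(-4) + (-79 - (-1)*14)) = 238/(-8 + (-79 - 1*(-14))) = 238/(-8 + (-79 + 14)) = 238/(-8 - 65) = 238/(-73) = 238*(-1/73) = -238/73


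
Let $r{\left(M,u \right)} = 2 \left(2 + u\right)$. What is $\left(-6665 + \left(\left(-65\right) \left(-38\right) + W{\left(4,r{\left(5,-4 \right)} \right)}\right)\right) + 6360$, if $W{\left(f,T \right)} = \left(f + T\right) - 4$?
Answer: $2161$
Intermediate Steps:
$r{\left(M,u \right)} = 4 + 2 u$
$W{\left(f,T \right)} = -4 + T + f$ ($W{\left(f,T \right)} = \left(T + f\right) - 4 = -4 + T + f$)
$\left(-6665 + \left(\left(-65\right) \left(-38\right) + W{\left(4,r{\left(5,-4 \right)} \right)}\right)\right) + 6360 = \left(-6665 + \left(\left(-65\right) \left(-38\right) + \left(-4 + \left(4 + 2 \left(-4\right)\right) + 4\right)\right)\right) + 6360 = \left(-6665 + \left(2470 + \left(-4 + \left(4 - 8\right) + 4\right)\right)\right) + 6360 = \left(-6665 + \left(2470 - 4\right)\right) + 6360 = \left(-6665 + 2466\right) + 6360 = -4199 + 6360 = 2161$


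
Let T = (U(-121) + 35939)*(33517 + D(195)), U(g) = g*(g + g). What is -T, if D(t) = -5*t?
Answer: -2122421782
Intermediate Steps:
U(g) = 2*g**2 (U(g) = g*(2*g) = 2*g**2)
T = 2122421782 (T = (2*(-121)**2 + 35939)*(33517 - 5*195) = (2*14641 + 35939)*(33517 - 975) = (29282 + 35939)*32542 = 65221*32542 = 2122421782)
-T = -1*2122421782 = -2122421782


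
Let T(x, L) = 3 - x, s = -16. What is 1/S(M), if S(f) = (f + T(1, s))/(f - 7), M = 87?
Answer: 80/89 ≈ 0.89888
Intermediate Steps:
S(f) = (2 + f)/(-7 + f) (S(f) = (f + (3 - 1*1))/(f - 7) = (f + (3 - 1))/(-7 + f) = (f + 2)/(-7 + f) = (2 + f)/(-7 + f))
1/S(M) = 1/((2 + 87)/(-7 + 87)) = 1/(89/80) = 80/89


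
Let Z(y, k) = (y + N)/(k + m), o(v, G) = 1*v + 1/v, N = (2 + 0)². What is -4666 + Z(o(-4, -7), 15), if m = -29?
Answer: -261295/56 ≈ -4666.0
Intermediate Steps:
N = 4 (N = 2² = 4)
o(v, G) = v + 1/v
Z(y, k) = (4 + y)/(-29 + k) (Z(y, k) = (y + 4)/(k - 29) = (4 + y)/(-29 + k))
-4666 + Z(o(-4, -7), 15) = -4666 + (4 + (-4 + 1/(-4)))/(-29 + 15) = -4666 + (4 + (-4 - ¼))/(-14) = -4666 - (4 - 17/4)/14 = -4666 - 1/14*(-¼) = -4666 + 1/56 = -261295/56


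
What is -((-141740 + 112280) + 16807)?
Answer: 12653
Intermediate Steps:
-((-141740 + 112280) + 16807) = -(-29460 + 16807) = -1*(-12653) = 12653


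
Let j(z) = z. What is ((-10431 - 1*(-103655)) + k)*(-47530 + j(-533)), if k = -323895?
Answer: 11086740273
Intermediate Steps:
((-10431 - 1*(-103655)) + k)*(-47530 + j(-533)) = ((-10431 - 1*(-103655)) - 323895)*(-47530 - 533) = ((-10431 + 103655) - 323895)*(-48063) = (93224 - 323895)*(-48063) = -230671*(-48063) = 11086740273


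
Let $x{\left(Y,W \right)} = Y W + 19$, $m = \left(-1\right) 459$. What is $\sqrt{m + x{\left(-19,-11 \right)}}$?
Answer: $i \sqrt{231} \approx 15.199 i$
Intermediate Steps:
$m = -459$
$x{\left(Y,W \right)} = 19 + W Y$ ($x{\left(Y,W \right)} = W Y + 19 = 19 + W Y$)
$\sqrt{m + x{\left(-19,-11 \right)}} = \sqrt{-459 + \left(19 - -209\right)} = \sqrt{-459 + \left(19 + 209\right)} = \sqrt{-459 + 228} = \sqrt{-231} = i \sqrt{231}$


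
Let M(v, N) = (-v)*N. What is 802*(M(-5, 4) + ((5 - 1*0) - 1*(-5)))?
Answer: 24060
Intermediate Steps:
M(v, N) = -N*v
802*(M(-5, 4) + ((5 - 1*0) - 1*(-5))) = 802*(-1*4*(-5) + ((5 - 1*0) - 1*(-5))) = 802*(20 + ((5 + 0) + 5)) = 802*(20 + (5 + 5)) = 802*(20 + 10) = 802*30 = 24060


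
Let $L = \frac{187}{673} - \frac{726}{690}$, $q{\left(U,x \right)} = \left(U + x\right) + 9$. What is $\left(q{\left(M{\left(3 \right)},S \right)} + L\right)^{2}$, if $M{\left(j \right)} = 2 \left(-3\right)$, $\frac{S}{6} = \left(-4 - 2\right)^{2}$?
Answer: $\frac{285257811238929}{5989986025} \approx 47622.0$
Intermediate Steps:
$S = 216$ ($S = 6 \left(-4 - 2\right)^{2} = 6 \left(-6\right)^{2} = 6 \cdot 36 = 216$)
$M{\left(j \right)} = -6$
$q{\left(U,x \right)} = 9 + U + x$
$L = - \frac{59928}{77395}$ ($L = 187 \cdot \frac{1}{673} - \frac{121}{115} = \frac{187}{673} - \frac{121}{115} = - \frac{59928}{77395} \approx -0.77431$)
$\left(q{\left(M{\left(3 \right)},S \right)} + L\right)^{2} = \left(\left(9 - 6 + 216\right) - \frac{59928}{77395}\right)^{2} = \left(219 - \frac{59928}{77395}\right)^{2} = \left(\frac{16889577}{77395}\right)^{2} = \frac{285257811238929}{5989986025}$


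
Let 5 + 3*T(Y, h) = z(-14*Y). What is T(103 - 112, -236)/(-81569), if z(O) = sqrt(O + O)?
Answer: 5/244707 - 2*sqrt(7)/81569 ≈ -4.4439e-5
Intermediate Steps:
z(O) = sqrt(2)*sqrt(O) (z(O) = sqrt(2*O) = sqrt(2)*sqrt(O))
T(Y, h) = -5/3 + 2*sqrt(7)*sqrt(-Y)/3 (T(Y, h) = -5/3 + (sqrt(2)*sqrt(-14*Y))/3 = -5/3 + (sqrt(2)*(sqrt(14)*sqrt(-Y)))/3 = -5/3 + (2*sqrt(7)*sqrt(-Y))/3 = -5/3 + 2*sqrt(7)*sqrt(-Y)/3)
T(103 - 112, -236)/(-81569) = (-5/3 + 2*sqrt(7)*sqrt(-(103 - 112))/3)/(-81569) = (-5/3 + 2*sqrt(7)*sqrt(-1*(-9))/3)*(-1/81569) = (-5/3 + 2*sqrt(7)*sqrt(9)/3)*(-1/81569) = (-5/3 + (2/3)*sqrt(7)*3)*(-1/81569) = (-5/3 + 2*sqrt(7))*(-1/81569) = 5/244707 - 2*sqrt(7)/81569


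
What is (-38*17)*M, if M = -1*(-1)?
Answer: -646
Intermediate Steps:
M = 1
(-38*17)*M = -38*17*1 = -646*1 = -646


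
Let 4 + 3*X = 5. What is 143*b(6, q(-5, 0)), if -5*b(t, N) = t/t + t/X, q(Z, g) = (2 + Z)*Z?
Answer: -2717/5 ≈ -543.40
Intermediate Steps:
X = 1/3 (X = -4/3 + (1/3)*5 = -4/3 + 5/3 = 1/3 ≈ 0.33333)
q(Z, g) = Z*(2 + Z)
b(t, N) = -1/5 - 3*t/5 (b(t, N) = -(t/t + t/(1/3))/5 = -(1 + t*3)/5 = -(1 + 3*t)/5 = -1/5 - 3*t/5)
143*b(6, q(-5, 0)) = 143*(-1/5 - 3/5*6) = 143*(-1/5 - 18/5) = 143*(-19/5) = -2717/5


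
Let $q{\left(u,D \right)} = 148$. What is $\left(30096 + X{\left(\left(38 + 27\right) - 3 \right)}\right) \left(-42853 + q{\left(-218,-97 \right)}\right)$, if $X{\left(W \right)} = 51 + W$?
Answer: $-1290075345$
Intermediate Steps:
$\left(30096 + X{\left(\left(38 + 27\right) - 3 \right)}\right) \left(-42853 + q{\left(-218,-97 \right)}\right) = \left(30096 + \left(51 + \left(\left(38 + 27\right) - 3\right)\right)\right) \left(-42853 + 148\right) = \left(30096 + \left(51 + \left(65 - 3\right)\right)\right) \left(-42705\right) = \left(30096 + \left(51 + 62\right)\right) \left(-42705\right) = \left(30096 + 113\right) \left(-42705\right) = 30209 \left(-42705\right) = -1290075345$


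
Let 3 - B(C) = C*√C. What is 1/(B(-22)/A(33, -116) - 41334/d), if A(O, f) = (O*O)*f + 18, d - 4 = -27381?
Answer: 18052378143650493426/27255195165392278921 + 2082659992456428*I*√22/27255195165392278921 ≈ 0.66235 + 0.00035841*I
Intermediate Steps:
d = -27377 (d = 4 - 27381 = -27377)
A(O, f) = 18 + f*O² (A(O, f) = O²*f + 18 = f*O² + 18 = 18 + f*O²)
B(C) = 3 - C^(3/2) (B(C) = 3 - C*√C = 3 - C^(3/2))
1/(B(-22)/A(33, -116) - 41334/d) = 1/((3 - (-22)^(3/2))/(18 - 116*33²) - 41334/(-27377)) = 1/((3 - (-22)*I*√22)/(18 - 116*1089) - 41334*(-1/27377)) = 1/((3 + 22*I*√22)/(18 - 126324) + 41334/27377) = 1/((3 + 22*I*√22)/(-126306) + 41334/27377) = 1/((3 + 22*I*√22)*(-1/126306) + 41334/27377) = 1/((-1/42102 - 11*I*√22/63153) + 41334/27377) = 1/(1740216691/1152626454 - 11*I*√22/63153)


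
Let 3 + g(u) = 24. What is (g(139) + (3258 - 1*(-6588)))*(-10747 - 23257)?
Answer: -335517468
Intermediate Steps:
g(u) = 21 (g(u) = -3 + 24 = 21)
(g(139) + (3258 - 1*(-6588)))*(-10747 - 23257) = (21 + (3258 - 1*(-6588)))*(-10747 - 23257) = (21 + (3258 + 6588))*(-34004) = (21 + 9846)*(-34004) = 9867*(-34004) = -335517468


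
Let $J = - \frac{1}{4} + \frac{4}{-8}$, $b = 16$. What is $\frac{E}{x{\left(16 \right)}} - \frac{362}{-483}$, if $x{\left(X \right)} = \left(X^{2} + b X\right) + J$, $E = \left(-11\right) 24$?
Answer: $\frac{230242}{987735} \approx 0.2331$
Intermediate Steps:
$J = - \frac{3}{4}$ ($J = \left(-1\right) \frac{1}{4} + 4 \left(- \frac{1}{8}\right) = - \frac{1}{4} - \frac{1}{2} = - \frac{3}{4} \approx -0.75$)
$E = -264$
$x{\left(X \right)} = - \frac{3}{4} + X^{2} + 16 X$ ($x{\left(X \right)} = \left(X^{2} + 16 X\right) - \frac{3}{4} = - \frac{3}{4} + X^{2} + 16 X$)
$\frac{E}{x{\left(16 \right)}} - \frac{362}{-483} = - \frac{264}{- \frac{3}{4} + 16^{2} + 16 \cdot 16} - \frac{362}{-483} = - \frac{264}{- \frac{3}{4} + 256 + 256} - - \frac{362}{483} = - \frac{264}{\frac{2045}{4}} + \frac{362}{483} = \left(-264\right) \frac{4}{2045} + \frac{362}{483} = - \frac{1056}{2045} + \frac{362}{483} = \frac{230242}{987735}$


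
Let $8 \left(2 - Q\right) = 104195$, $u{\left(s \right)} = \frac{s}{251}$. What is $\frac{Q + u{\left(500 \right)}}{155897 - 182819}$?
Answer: $\frac{26144929}{54059376} \approx 0.48363$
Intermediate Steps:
$u{\left(s \right)} = \frac{s}{251}$ ($u{\left(s \right)} = s \frac{1}{251} = \frac{s}{251}$)
$Q = - \frac{104179}{8}$ ($Q = 2 - \frac{104195}{8} = - \frac{104179}{8} \approx -13022.0$)
$\frac{Q + u{\left(500 \right)}}{155897 - 182819} = \frac{- \frac{104179}{8} + \frac{1}{251} \cdot 500}{155897 - 182819} = \frac{- \frac{104179}{8} + \frac{500}{251}}{-26922} = \left(- \frac{26144929}{2008}\right) \left(- \frac{1}{26922}\right) = \frac{26144929}{54059376}$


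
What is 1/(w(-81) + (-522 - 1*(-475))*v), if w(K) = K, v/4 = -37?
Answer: 1/6875 ≈ 0.00014545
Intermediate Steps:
v = -148 (v = 4*(-37) = -148)
1/(w(-81) + (-522 - 1*(-475))*v) = 1/(-81 + (-522 - 1*(-475))*(-148)) = 1/(-81 + (-522 + 475)*(-148)) = 1/(-81 - 47*(-148)) = 1/(-81 + 6956) = 1/6875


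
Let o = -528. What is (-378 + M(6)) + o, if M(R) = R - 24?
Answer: -924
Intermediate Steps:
M(R) = -24 + R
(-378 + M(6)) + o = (-378 + (-24 + 6)) - 528 = (-378 - 18) - 528 = -396 - 528 = -924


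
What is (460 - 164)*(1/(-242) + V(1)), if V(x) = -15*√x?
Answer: -537388/121 ≈ -4441.2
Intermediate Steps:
(460 - 164)*(1/(-242) + V(1)) = (460 - 164)*(1/(-242) - 15*√1) = 296*(-1/242 - 15*1) = 296*(-1/242 - 15) = 296*(-3631/242) = -537388/121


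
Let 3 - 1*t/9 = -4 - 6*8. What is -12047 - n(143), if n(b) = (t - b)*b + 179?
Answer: -62562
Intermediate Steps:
t = 495 (t = 27 - 9*(-4 - 6*8) = 27 - 9*(-4 - 48) = 27 - 9*(-52) = 27 + 468 = 495)
n(b) = 179 + b*(495 - b) (n(b) = (495 - b)*b + 179 = b*(495 - b) + 179 = 179 + b*(495 - b))
-12047 - n(143) = -12047 - (179 - 1*143² + 495*143) = -12047 - (179 - 1*20449 + 70785) = -12047 - (179 - 20449 + 70785) = -12047 - 1*50515 = -12047 - 50515 = -62562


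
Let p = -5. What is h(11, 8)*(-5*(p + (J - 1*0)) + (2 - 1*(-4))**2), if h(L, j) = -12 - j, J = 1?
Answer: -1120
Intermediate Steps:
h(11, 8)*(-5*(p + (J - 1*0)) + (2 - 1*(-4))**2) = (-12 - 1*8)*(-5*(-5 + (1 - 1*0)) + (2 - 1*(-4))**2) = (-12 - 8)*(-5*(-5 + (1 + 0)) + (2 + 4)**2) = -20*(-5*(-5 + 1) + 6**2) = -20*(-5*(-4) + 36) = -20*(20 + 36) = -20*56 = -1120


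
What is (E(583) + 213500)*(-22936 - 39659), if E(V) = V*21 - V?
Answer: -14093890200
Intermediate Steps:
E(V) = 20*V (E(V) = 21*V - V = 20*V)
(E(583) + 213500)*(-22936 - 39659) = (20*583 + 213500)*(-22936 - 39659) = (11660 + 213500)*(-62595) = 225160*(-62595) = -14093890200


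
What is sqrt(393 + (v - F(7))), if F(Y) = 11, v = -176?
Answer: sqrt(206) ≈ 14.353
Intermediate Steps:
sqrt(393 + (v - F(7))) = sqrt(393 + (-176 - 1*11)) = sqrt(393 + (-176 - 11)) = sqrt(393 - 187) = sqrt(206)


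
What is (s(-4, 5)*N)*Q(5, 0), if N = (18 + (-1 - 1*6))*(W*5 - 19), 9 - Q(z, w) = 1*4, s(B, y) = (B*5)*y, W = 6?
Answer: -60500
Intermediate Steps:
s(B, y) = 5*B*y (s(B, y) = (5*B)*y = 5*B*y)
Q(z, w) = 5 (Q(z, w) = 9 - 4 = 5)
N = 121 (N = (18 + (-1 - 1*6))*(6*5 - 19) = (18 + (-1 - 6))*(30 - 19) = (18 - 7)*11 = 11*11 = 121)
(s(-4, 5)*N)*Q(5, 0) = ((5*(-4)*5)*121)*5 = -100*121*5 = -12100*5 = -60500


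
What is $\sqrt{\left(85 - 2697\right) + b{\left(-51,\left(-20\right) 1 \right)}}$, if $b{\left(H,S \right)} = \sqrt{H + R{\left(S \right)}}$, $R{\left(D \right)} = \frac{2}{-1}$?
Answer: $\sqrt{-2612 + i \sqrt{53}} \approx 0.07122 + 51.108 i$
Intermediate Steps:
$R{\left(D \right)} = -2$ ($R{\left(D \right)} = 2 \left(-1\right) = -2$)
$b{\left(H,S \right)} = \sqrt{-2 + H}$ ($b{\left(H,S \right)} = \sqrt{H - 2} = \sqrt{-2 + H}$)
$\sqrt{\left(85 - 2697\right) + b{\left(-51,\left(-20\right) 1 \right)}} = \sqrt{\left(85 - 2697\right) + \sqrt{-2 - 51}} = \sqrt{\left(85 - 2697\right) + \sqrt{-53}} = \sqrt{-2612 + i \sqrt{53}}$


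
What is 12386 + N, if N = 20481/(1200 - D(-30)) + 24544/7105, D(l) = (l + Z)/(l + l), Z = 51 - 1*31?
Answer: 634580010756/51148895 ≈ 12407.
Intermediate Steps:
Z = 20 (Z = 51 - 31 = 20)
D(l) = (20 + l)/(2*l) (D(l) = (l + 20)/(l + l) = (20 + l)/((2*l)) = (20 + l)*(1/(2*l)) = (20 + l)/(2*l))
N = 1049797286/51148895 (N = 20481/(1200 - (20 - 30)/(2*(-30))) + 24544/7105 = 20481/(1200 - (-1)*(-10)/(2*30)) + 24544*(1/7105) = 20481/(1200 - 1*⅙) + 24544/7105 = 20481/(1200 - ⅙) + 24544/7105 = 20481/(7199/6) + 24544/7105 = 20481*(6/7199) + 24544/7105 = 122886/7199 + 24544/7105 = 1049797286/51148895 ≈ 20.524)
12386 + N = 12386 + 1049797286/51148895 = 634580010756/51148895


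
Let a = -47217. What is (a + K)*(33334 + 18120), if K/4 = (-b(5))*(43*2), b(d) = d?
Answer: -2518004398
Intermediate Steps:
K = -1720 (K = 4*((-1*5)*(43*2)) = 4*(-5*86) = 4*(-430) = -1720)
(a + K)*(33334 + 18120) = (-47217 - 1720)*(33334 + 18120) = -48937*51454 = -2518004398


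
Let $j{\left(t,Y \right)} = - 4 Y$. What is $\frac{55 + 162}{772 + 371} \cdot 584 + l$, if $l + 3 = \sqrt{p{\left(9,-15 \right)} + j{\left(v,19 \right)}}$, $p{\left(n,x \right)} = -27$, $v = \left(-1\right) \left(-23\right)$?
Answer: $\frac{123299}{1143} + i \sqrt{103} \approx 107.87 + 10.149 i$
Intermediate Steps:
$v = 23$
$l = -3 + i \sqrt{103}$ ($l = -3 + \sqrt{-27 - 76} = -3 + \sqrt{-103} = -3 + i \sqrt{103} \approx -3.0 + 10.149 i$)
$\frac{55 + 162}{772 + 371} \cdot 584 + l = \frac{55 + 162}{772 + 371} \cdot 584 - \left(3 - i \sqrt{103}\right) = \frac{217}{1143} \cdot 584 - \left(3 - i \sqrt{103}\right) = \frac{126728}{1143} - \left(3 - i \sqrt{103}\right) = \frac{123299}{1143} + i \sqrt{103}$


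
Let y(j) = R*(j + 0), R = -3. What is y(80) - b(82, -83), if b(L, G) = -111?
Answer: -129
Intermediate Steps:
y(j) = -3*j (y(j) = -3*(j + 0) = -3*j)
y(80) - b(82, -83) = -3*80 - 1*(-111) = -240 + 111 = -129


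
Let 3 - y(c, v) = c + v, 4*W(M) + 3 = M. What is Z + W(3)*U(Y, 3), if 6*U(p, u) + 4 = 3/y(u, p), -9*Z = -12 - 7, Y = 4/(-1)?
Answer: 19/9 ≈ 2.1111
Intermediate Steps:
Y = -4 (Y = 4*(-1) = -4)
W(M) = -¾ + M/4
y(c, v) = 3 - c - v (y(c, v) = 3 - (c + v) = 3 + (-c - v) = 3 - c - v)
Z = 19/9 (Z = -(-12 - 7)/9 = -⅑*(-19) = 19/9 ≈ 2.1111)
U(p, u) = -⅔ + 1/(2*(3 - p - u)) (U(p, u) = -⅔ + (3/(3 - u - p))/6 = -⅔ + (3/(3 - p - u))/6 = -⅔ + 1/(2*(3 - p - u)))
Z + W(3)*U(Y, 3) = 19/9 + (-¾ + (¼)*3)*((9 - 4*(-4) - 4*3)/(6*(-3 - 4 + 3))) = 19/9 + (-¾ + ¾)*((⅙)*(9 + 16 - 12)/(-4)) = 19/9 + 0*((⅙)*(-¼)*13) = 19/9 + 0*(-13/24) = 19/9 + 0 = 19/9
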